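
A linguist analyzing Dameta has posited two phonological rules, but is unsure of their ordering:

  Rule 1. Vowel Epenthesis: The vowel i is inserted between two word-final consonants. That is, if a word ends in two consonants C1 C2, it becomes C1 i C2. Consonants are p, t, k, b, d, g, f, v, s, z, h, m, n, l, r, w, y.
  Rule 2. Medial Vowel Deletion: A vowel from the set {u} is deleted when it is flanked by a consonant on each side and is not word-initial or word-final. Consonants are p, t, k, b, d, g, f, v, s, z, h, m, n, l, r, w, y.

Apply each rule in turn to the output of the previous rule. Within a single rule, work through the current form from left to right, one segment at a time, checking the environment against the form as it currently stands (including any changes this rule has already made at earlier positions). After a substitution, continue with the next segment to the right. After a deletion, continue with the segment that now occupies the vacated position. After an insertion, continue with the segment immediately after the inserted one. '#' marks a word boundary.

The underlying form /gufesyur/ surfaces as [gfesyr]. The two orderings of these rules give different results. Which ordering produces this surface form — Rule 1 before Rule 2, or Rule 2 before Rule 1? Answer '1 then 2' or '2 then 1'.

1 then 2

Order 1 then 2:
  1 Vowel Epenthesis: no change — [gufesyur]
  2 Medial Vowel Deletion: [gufesyur] → [gfesyr]
  result: [gfesyr]
Order 2 then 1:
  2 Medial Vowel Deletion: [gufesyur] → [gfesyr]
  1 Vowel Epenthesis: [gfesyr] → [gfesyir]
  result: [gfesyir]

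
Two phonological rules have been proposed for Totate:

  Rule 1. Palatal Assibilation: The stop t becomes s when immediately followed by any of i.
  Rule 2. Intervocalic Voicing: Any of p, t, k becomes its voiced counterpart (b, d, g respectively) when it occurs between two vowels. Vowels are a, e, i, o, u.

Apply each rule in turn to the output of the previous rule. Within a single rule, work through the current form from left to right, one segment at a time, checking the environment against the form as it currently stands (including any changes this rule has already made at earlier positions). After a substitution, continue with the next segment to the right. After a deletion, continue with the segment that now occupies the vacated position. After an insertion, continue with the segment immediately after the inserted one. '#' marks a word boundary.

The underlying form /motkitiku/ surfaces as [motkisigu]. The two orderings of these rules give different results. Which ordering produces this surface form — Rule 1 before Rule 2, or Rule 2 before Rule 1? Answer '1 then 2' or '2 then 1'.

1 then 2

Order 1 then 2:
  1 Palatal Assibilation: [motkitiku] → [motkisiku]
  2 Intervocalic Voicing: [motkisiku] → [motkisigu]
  result: [motkisigu]
Order 2 then 1:
  2 Intervocalic Voicing: [motkitiku] → [motkidigu]
  1 Palatal Assibilation: no change — [motkidigu]
  result: [motkidigu]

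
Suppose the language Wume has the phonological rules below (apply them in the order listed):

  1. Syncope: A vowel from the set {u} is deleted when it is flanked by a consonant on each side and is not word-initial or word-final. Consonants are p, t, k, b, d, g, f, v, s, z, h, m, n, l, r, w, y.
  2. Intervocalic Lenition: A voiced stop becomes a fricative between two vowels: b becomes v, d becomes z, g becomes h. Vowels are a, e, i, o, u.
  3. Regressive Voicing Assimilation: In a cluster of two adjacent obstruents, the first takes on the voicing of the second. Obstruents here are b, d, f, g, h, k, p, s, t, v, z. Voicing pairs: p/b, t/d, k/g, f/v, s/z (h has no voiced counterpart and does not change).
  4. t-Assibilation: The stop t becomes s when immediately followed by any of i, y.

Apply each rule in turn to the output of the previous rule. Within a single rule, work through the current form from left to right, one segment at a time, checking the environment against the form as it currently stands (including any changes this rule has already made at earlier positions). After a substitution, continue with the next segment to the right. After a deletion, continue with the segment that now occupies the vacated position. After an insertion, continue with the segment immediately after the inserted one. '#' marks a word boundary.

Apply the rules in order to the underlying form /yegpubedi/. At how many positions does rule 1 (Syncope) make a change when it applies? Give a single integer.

1 Syncope: [yegpubedi] → [yegpbedi]
2 Intervocalic Lenition: [yegpbedi] → [yegpbezi]
3 Regressive Voicing Assimilation: [yegpbezi] → [yekbbezi]
4 t-Assibilation: no change — [yekbbezi]
Rule 1 changed 1 position(s).

1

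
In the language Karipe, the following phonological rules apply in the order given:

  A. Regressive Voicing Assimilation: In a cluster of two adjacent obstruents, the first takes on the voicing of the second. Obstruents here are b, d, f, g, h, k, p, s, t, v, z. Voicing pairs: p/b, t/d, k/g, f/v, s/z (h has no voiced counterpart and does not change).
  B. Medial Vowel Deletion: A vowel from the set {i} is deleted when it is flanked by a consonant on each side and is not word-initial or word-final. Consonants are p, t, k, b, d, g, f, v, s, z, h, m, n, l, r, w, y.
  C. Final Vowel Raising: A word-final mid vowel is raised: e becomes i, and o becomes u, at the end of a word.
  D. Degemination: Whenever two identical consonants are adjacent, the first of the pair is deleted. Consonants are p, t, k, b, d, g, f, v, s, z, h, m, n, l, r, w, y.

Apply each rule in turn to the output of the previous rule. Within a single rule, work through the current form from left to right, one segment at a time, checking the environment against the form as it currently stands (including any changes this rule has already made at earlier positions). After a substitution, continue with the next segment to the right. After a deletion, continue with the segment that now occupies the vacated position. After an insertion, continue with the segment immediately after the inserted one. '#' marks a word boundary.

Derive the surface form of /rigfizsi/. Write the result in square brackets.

[rkfsi]

A Regressive Voicing Assimilation: [rigfizsi] → [rikfissi]
B Medial Vowel Deletion: [rikfissi] → [rkfssi]
C Final Vowel Raising: no change — [rkfssi]
D Degemination: [rkfssi] → [rkfsi]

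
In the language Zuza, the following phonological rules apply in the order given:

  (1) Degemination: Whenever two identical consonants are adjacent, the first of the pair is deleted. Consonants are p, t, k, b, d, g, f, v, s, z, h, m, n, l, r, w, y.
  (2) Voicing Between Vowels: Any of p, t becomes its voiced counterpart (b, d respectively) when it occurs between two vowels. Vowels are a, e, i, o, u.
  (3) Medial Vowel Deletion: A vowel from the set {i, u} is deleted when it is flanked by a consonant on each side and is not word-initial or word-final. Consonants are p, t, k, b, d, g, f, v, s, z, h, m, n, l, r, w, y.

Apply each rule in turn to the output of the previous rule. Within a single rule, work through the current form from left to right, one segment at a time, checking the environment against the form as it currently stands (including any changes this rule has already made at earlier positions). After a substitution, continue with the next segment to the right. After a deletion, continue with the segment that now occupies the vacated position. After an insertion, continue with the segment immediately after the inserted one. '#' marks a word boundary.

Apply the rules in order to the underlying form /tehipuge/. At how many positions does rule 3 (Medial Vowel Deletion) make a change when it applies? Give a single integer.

(1) Degemination: no change — [tehipuge]
(2) Voicing Between Vowels: [tehipuge] → [tehibuge]
(3) Medial Vowel Deletion: [tehibuge] → [tehbge]
Rule 3 changed 2 position(s).

2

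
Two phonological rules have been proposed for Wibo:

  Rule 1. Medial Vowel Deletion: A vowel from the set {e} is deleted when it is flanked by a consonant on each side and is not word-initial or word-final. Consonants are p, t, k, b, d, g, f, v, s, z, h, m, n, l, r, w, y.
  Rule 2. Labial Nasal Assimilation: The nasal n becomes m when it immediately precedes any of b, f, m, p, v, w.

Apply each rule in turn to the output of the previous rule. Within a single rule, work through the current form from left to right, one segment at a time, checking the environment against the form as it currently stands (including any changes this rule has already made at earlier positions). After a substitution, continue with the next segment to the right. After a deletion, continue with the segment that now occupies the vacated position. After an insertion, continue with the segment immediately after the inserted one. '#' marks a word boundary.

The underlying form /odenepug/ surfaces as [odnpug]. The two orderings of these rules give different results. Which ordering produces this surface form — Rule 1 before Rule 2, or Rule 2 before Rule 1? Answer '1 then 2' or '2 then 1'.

2 then 1

Order 1 then 2:
  1 Medial Vowel Deletion: [odenepug] → [odnpug]
  2 Labial Nasal Assimilation: [odnpug] → [odmpug]
  result: [odmpug]
Order 2 then 1:
  2 Labial Nasal Assimilation: no change — [odenepug]
  1 Medial Vowel Deletion: [odenepug] → [odnpug]
  result: [odnpug]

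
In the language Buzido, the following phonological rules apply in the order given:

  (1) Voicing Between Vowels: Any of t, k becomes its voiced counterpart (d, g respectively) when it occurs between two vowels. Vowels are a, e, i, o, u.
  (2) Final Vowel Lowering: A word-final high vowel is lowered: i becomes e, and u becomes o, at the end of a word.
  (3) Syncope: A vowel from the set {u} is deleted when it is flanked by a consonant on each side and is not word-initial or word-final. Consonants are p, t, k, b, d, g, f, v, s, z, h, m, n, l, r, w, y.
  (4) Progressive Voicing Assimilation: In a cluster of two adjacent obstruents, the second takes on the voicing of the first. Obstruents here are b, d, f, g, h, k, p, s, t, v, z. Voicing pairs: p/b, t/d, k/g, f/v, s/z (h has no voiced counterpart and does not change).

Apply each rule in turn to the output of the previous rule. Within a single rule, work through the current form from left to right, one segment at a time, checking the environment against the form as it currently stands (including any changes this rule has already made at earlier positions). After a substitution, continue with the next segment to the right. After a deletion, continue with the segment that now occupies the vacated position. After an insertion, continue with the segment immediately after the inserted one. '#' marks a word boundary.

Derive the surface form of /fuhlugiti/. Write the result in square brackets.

[fhlgide]

(1) Voicing Between Vowels: [fuhlugiti] → [fuhlugidi]
(2) Final Vowel Lowering: [fuhlugidi] → [fuhlugide]
(3) Syncope: [fuhlugide] → [fhlgide]
(4) Progressive Voicing Assimilation: no change — [fhlgide]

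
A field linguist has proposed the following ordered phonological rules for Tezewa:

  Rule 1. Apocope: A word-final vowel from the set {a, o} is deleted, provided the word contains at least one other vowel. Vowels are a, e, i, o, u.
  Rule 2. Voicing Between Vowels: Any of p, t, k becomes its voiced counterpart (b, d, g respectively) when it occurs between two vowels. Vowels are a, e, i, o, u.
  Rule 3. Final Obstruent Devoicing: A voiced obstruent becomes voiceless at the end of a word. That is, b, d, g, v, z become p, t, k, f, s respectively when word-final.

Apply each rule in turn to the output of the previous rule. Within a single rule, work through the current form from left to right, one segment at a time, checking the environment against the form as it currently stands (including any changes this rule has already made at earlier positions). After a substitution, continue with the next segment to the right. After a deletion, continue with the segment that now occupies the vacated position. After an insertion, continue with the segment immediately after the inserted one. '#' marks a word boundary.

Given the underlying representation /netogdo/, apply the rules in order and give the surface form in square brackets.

[nedogt]

Rule 1 Apocope: [netogdo] → [netogd]
Rule 2 Voicing Between Vowels: [netogd] → [nedogd]
Rule 3 Final Obstruent Devoicing: [nedogd] → [nedogt]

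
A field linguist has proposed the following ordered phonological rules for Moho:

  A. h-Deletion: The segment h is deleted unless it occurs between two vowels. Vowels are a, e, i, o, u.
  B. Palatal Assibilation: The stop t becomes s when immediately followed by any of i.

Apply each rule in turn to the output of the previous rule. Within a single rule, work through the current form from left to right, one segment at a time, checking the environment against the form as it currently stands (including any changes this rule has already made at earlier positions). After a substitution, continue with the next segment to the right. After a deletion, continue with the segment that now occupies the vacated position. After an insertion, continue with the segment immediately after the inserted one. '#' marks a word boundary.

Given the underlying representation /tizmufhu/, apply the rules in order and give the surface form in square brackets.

[sizmufu]

A h-Deletion: [tizmufhu] → [tizmufu]
B Palatal Assibilation: [tizmufu] → [sizmufu]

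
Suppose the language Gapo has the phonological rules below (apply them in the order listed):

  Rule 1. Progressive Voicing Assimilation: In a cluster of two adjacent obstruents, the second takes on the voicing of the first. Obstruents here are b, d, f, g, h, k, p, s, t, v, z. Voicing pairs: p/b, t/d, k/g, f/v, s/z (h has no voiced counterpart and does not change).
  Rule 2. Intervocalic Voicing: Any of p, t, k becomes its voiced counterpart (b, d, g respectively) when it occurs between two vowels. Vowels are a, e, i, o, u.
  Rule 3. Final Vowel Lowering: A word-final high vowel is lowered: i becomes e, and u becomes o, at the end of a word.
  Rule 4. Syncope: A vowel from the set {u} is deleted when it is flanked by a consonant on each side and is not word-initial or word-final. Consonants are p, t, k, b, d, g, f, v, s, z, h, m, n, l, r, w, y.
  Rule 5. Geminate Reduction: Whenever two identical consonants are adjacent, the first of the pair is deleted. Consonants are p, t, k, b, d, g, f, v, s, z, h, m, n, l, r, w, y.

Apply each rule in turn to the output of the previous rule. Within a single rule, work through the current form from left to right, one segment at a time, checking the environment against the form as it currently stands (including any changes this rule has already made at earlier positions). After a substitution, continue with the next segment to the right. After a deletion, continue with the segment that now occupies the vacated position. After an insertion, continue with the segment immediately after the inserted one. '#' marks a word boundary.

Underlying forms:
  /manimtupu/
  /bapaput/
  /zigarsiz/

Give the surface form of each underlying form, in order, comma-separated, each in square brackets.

/manimtupu/:
  Rule 1 Progressive Voicing Assimilation: no change — [manimtupu]
  Rule 2 Intervocalic Voicing: [manimtupu] → [manimtubu]
  Rule 3 Final Vowel Lowering: [manimtubu] → [manimtubo]
  Rule 4 Syncope: [manimtubo] → [manimtbo]
  Rule 5 Geminate Reduction: no change — [manimtbo]
/bapaput/:
  Rule 1 Progressive Voicing Assimilation: no change — [bapaput]
  Rule 2 Intervocalic Voicing: [bapaput] → [bababut]
  Rule 3 Final Vowel Lowering: no change — [bababut]
  Rule 4 Syncope: [bababut] → [bababt]
  Rule 5 Geminate Reduction: no change — [bababt]
/zigarsiz/:
  Rule 1 Progressive Voicing Assimilation: no change — [zigarsiz]
  Rule 2 Intervocalic Voicing: no change — [zigarsiz]
  Rule 3 Final Vowel Lowering: no change — [zigarsiz]
  Rule 4 Syncope: no change — [zigarsiz]
  Rule 5 Geminate Reduction: no change — [zigarsiz]

[manimtbo], [bababt], [zigarsiz]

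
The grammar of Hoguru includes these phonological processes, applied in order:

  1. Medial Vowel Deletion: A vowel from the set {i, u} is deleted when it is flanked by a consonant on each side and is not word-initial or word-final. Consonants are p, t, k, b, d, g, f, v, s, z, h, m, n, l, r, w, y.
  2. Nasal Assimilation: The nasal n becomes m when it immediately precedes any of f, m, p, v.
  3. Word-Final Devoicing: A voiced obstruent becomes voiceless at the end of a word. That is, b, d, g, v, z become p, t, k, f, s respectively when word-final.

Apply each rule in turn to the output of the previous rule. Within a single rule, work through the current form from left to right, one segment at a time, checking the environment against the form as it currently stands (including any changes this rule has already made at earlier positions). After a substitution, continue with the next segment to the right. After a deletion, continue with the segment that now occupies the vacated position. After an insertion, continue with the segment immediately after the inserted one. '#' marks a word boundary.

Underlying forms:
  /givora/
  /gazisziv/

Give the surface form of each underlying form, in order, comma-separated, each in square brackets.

[gvora], [gazszf]

/givora/:
  1 Medial Vowel Deletion: [givora] → [gvora]
  2 Nasal Assimilation: no change — [gvora]
  3 Word-Final Devoicing: no change — [gvora]
/gazisziv/:
  1 Medial Vowel Deletion: [gazisziv] → [gazszv]
  2 Nasal Assimilation: no change — [gazszv]
  3 Word-Final Devoicing: [gazszv] → [gazszf]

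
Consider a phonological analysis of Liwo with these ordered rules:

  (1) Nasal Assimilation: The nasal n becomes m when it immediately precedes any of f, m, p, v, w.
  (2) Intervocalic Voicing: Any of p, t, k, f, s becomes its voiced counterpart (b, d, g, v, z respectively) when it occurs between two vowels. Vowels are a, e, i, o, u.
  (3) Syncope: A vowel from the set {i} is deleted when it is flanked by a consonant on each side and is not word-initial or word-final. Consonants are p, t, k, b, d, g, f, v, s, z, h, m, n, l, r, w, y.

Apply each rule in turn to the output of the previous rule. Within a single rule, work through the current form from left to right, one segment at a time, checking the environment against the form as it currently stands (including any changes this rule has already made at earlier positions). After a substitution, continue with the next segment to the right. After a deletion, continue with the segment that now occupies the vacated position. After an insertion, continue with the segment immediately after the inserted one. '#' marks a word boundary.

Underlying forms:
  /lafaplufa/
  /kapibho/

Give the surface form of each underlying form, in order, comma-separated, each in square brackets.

/lafaplufa/:
  (1) Nasal Assimilation: no change — [lafaplufa]
  (2) Intervocalic Voicing: [lafaplufa] → [lavapluva]
  (3) Syncope: no change — [lavapluva]
/kapibho/:
  (1) Nasal Assimilation: no change — [kapibho]
  (2) Intervocalic Voicing: [kapibho] → [kabibho]
  (3) Syncope: [kabibho] → [kabbho]

[lavapluva], [kabbho]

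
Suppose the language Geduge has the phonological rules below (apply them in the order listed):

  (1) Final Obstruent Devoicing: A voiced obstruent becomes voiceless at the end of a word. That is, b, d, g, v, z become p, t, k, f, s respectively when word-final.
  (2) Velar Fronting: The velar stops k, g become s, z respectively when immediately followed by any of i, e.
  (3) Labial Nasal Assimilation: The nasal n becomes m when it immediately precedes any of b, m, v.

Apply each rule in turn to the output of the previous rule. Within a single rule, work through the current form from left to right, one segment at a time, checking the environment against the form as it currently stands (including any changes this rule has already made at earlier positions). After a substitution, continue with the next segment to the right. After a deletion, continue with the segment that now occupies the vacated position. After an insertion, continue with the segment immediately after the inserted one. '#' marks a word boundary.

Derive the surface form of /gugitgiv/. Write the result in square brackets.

(1) Final Obstruent Devoicing: [gugitgiv] → [gugitgif]
(2) Velar Fronting: [gugitgif] → [guzitzif]
(3) Labial Nasal Assimilation: no change — [guzitzif]

[guzitzif]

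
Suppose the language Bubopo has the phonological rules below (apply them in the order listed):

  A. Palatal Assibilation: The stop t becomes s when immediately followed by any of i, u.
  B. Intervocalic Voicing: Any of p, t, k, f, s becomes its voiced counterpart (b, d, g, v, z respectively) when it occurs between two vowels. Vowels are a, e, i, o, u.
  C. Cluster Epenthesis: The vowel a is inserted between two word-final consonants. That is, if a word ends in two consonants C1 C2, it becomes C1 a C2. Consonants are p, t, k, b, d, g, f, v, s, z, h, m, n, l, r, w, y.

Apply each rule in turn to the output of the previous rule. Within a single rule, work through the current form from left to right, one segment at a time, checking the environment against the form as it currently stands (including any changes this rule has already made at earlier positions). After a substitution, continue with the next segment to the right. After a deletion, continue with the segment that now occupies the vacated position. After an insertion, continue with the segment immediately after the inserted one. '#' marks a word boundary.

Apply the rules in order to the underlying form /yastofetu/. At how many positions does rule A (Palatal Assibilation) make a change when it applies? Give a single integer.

1

A Palatal Assibilation: [yastofetu] → [yastofesu]
B Intervocalic Voicing: [yastofesu] → [yastovezu]
C Cluster Epenthesis: no change — [yastovezu]
Rule A changed 1 position(s).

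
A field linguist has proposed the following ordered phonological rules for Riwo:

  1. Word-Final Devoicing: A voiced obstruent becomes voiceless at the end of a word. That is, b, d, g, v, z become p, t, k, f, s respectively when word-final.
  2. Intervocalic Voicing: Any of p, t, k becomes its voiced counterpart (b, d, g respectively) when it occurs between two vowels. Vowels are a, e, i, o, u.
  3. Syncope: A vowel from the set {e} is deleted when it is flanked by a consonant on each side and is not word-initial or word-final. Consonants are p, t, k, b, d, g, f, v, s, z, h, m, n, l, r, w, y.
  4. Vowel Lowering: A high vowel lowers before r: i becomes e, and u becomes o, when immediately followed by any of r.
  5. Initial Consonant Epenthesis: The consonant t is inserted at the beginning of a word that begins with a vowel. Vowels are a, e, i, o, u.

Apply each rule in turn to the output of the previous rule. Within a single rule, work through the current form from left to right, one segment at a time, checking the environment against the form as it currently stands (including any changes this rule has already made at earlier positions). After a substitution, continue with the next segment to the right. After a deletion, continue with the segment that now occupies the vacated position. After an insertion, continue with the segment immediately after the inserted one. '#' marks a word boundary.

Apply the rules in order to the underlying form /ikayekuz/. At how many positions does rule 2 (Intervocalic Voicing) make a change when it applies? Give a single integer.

2

1 Word-Final Devoicing: [ikayekuz] → [ikayekus]
2 Intervocalic Voicing: [ikayekus] → [igayegus]
3 Syncope: [igayegus] → [igaygus]
4 Vowel Lowering: no change — [igaygus]
5 Initial Consonant Epenthesis: [igaygus] → [tigaygus]
Rule 2 changed 2 position(s).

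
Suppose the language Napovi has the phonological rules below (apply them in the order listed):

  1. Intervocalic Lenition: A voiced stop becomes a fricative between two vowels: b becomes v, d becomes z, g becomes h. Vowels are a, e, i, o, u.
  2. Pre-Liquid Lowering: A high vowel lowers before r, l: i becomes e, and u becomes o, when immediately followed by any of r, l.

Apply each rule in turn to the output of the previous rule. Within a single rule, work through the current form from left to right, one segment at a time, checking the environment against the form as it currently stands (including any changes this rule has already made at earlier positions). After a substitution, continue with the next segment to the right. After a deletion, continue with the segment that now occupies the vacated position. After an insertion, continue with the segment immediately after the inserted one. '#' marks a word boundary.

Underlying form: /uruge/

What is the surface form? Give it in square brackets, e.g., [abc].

[oruhe]

1 Intervocalic Lenition: [uruge] → [uruhe]
2 Pre-Liquid Lowering: [uruhe] → [oruhe]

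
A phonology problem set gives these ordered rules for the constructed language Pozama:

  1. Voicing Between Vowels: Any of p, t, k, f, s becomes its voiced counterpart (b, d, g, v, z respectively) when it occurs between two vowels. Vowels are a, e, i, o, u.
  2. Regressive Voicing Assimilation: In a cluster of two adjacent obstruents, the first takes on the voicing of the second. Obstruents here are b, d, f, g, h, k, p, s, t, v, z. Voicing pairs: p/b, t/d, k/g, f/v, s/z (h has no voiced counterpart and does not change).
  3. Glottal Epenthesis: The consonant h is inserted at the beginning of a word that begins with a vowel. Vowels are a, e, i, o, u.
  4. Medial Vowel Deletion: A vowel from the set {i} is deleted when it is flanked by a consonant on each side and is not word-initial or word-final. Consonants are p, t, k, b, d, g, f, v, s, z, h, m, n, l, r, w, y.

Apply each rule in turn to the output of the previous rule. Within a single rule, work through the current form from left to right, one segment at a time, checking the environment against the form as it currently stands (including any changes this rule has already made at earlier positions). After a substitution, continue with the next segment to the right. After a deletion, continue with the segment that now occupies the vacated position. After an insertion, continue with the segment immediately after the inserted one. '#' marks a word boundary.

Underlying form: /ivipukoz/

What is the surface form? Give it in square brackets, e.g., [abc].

[hvbugoz]

1 Voicing Between Vowels: [ivipukoz] → [ivibugoz]
2 Regressive Voicing Assimilation: no change — [ivibugoz]
3 Glottal Epenthesis: [ivibugoz] → [hivibugoz]
4 Medial Vowel Deletion: [hivibugoz] → [hvbugoz]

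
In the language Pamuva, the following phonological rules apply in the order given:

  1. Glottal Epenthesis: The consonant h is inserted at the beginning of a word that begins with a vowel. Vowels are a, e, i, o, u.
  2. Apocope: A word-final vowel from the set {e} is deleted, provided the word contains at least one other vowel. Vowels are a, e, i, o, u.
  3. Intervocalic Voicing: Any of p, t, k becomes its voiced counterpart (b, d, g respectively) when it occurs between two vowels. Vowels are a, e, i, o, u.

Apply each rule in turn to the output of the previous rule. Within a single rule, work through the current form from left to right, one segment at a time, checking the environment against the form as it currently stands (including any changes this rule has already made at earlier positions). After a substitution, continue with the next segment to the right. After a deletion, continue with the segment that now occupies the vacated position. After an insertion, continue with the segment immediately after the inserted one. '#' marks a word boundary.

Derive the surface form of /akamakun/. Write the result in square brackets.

[hagamagun]

1 Glottal Epenthesis: [akamakun] → [hakamakun]
2 Apocope: no change — [hakamakun]
3 Intervocalic Voicing: [hakamakun] → [hagamagun]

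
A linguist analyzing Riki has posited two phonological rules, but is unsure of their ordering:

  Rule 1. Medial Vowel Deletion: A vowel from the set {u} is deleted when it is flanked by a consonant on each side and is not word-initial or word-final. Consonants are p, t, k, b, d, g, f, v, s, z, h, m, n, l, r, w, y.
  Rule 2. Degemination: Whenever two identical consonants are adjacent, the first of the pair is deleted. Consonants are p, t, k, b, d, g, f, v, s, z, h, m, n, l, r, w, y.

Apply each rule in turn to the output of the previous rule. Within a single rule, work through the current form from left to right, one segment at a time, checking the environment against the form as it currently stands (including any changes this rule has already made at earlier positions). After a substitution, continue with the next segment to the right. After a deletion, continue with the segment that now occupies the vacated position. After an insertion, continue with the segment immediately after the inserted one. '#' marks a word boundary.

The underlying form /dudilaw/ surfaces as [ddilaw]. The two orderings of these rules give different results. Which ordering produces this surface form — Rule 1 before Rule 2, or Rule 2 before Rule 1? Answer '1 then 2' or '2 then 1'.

Order 1 then 2:
  1 Medial Vowel Deletion: [dudilaw] → [ddilaw]
  2 Degemination: [ddilaw] → [dilaw]
  result: [dilaw]
Order 2 then 1:
  2 Degemination: no change — [dudilaw]
  1 Medial Vowel Deletion: [dudilaw] → [ddilaw]
  result: [ddilaw]

2 then 1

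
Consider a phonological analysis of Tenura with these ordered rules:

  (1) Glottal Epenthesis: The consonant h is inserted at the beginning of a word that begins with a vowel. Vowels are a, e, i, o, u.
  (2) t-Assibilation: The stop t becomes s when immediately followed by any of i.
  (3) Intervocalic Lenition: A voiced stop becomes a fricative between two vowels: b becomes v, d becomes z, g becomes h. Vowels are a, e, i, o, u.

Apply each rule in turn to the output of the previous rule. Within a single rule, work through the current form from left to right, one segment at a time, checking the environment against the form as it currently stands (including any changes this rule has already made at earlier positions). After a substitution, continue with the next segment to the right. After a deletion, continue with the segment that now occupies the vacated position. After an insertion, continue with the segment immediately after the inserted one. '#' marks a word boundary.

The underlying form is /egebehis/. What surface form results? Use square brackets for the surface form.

(1) Glottal Epenthesis: [egebehis] → [hegebehis]
(2) t-Assibilation: no change — [hegebehis]
(3) Intervocalic Lenition: [hegebehis] → [hehevehis]

[hehevehis]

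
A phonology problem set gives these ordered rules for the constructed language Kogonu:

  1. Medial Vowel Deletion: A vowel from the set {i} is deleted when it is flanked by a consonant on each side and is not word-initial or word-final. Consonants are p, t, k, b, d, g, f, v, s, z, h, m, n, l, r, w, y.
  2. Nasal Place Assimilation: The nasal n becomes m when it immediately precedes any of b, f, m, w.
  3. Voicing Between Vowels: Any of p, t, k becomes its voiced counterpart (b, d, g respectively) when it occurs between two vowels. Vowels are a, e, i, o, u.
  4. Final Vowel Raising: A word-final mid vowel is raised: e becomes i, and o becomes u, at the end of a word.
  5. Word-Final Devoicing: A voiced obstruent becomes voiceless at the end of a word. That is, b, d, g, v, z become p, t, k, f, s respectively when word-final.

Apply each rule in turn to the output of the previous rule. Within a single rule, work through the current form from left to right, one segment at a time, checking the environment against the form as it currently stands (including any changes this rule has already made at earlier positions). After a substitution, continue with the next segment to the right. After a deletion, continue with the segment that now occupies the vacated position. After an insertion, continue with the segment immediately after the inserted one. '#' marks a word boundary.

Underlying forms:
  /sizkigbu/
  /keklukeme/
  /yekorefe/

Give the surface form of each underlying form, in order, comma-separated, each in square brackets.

/sizkigbu/:
  1 Medial Vowel Deletion: [sizkigbu] → [szkgbu]
  2 Nasal Place Assimilation: no change — [szkgbu]
  3 Voicing Between Vowels: no change — [szkgbu]
  4 Final Vowel Raising: no change — [szkgbu]
  5 Word-Final Devoicing: no change — [szkgbu]
/keklukeme/:
  1 Medial Vowel Deletion: no change — [keklukeme]
  2 Nasal Place Assimilation: no change — [keklukeme]
  3 Voicing Between Vowels: [keklukeme] → [keklugeme]
  4 Final Vowel Raising: [keklugeme] → [keklugemi]
  5 Word-Final Devoicing: no change — [keklugemi]
/yekorefe/:
  1 Medial Vowel Deletion: no change — [yekorefe]
  2 Nasal Place Assimilation: no change — [yekorefe]
  3 Voicing Between Vowels: [yekorefe] → [yegorefe]
  4 Final Vowel Raising: [yegorefe] → [yegorefi]
  5 Word-Final Devoicing: no change — [yegorefi]

[szkgbu], [keklugemi], [yegorefi]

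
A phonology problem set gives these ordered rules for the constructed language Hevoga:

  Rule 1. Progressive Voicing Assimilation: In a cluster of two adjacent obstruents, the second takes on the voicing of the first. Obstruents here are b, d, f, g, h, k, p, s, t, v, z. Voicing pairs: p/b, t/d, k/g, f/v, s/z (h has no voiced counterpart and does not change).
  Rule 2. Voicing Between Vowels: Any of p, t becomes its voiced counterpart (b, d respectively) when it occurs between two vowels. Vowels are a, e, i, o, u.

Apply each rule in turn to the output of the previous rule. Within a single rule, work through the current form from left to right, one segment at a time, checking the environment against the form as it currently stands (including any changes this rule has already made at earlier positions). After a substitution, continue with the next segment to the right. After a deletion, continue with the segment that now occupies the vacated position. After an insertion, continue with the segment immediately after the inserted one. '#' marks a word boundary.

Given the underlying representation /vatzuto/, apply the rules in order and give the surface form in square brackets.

Rule 1 Progressive Voicing Assimilation: [vatzuto] → [vatsuto]
Rule 2 Voicing Between Vowels: [vatsuto] → [vatsudo]

[vatsudo]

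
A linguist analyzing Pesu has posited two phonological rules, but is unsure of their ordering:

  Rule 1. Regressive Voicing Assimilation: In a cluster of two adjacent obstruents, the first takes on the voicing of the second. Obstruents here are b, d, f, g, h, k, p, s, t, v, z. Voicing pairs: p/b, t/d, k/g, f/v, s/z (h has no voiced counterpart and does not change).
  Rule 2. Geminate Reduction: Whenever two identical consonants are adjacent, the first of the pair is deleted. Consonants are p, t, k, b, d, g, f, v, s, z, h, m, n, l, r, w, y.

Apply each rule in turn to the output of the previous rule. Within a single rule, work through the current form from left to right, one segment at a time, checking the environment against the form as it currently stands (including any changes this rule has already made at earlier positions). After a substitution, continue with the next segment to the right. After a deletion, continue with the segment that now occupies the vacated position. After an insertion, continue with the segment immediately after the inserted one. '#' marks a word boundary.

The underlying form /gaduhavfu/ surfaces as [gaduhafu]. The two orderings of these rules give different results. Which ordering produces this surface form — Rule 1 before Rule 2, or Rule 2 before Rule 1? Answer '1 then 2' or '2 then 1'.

1 then 2

Order 1 then 2:
  1 Regressive Voicing Assimilation: [gaduhavfu] → [gaduhaffu]
  2 Geminate Reduction: [gaduhaffu] → [gaduhafu]
  result: [gaduhafu]
Order 2 then 1:
  2 Geminate Reduction: no change — [gaduhavfu]
  1 Regressive Voicing Assimilation: [gaduhavfu] → [gaduhaffu]
  result: [gaduhaffu]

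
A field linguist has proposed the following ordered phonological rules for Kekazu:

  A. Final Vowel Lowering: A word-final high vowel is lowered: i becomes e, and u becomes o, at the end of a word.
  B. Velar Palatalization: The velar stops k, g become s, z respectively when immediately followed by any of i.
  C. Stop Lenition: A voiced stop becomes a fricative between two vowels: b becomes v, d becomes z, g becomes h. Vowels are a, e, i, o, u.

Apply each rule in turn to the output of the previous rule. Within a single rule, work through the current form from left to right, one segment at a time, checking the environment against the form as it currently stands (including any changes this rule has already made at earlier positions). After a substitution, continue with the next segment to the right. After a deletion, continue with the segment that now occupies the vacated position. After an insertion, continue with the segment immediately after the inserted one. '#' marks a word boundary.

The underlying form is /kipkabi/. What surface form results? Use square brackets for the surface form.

A Final Vowel Lowering: [kipkabi] → [kipkabe]
B Velar Palatalization: [kipkabe] → [sipkabe]
C Stop Lenition: [sipkabe] → [sipkave]

[sipkave]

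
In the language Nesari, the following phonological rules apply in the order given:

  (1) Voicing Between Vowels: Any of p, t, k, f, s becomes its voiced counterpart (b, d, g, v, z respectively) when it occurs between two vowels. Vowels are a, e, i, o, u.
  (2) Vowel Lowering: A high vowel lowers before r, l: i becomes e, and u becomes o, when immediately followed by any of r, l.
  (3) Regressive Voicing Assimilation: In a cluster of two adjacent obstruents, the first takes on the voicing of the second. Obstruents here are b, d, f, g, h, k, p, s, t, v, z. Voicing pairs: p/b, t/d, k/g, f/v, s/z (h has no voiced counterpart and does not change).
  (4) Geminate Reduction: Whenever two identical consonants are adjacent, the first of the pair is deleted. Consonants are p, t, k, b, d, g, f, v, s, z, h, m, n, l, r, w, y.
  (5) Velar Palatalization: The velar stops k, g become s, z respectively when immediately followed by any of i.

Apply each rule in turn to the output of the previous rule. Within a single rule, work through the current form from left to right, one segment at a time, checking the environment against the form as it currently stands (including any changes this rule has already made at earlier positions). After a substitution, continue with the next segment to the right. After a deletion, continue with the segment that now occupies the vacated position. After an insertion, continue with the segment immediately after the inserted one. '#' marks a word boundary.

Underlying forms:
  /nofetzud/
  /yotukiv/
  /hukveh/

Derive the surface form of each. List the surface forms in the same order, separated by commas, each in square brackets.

/nofetzud/:
  (1) Voicing Between Vowels: [nofetzud] → [novetzud]
  (2) Vowel Lowering: no change — [novetzud]
  (3) Regressive Voicing Assimilation: [novetzud] → [novedzud]
  (4) Geminate Reduction: no change — [novedzud]
  (5) Velar Palatalization: no change — [novedzud]
/yotukiv/:
  (1) Voicing Between Vowels: [yotukiv] → [yodugiv]
  (2) Vowel Lowering: no change — [yodugiv]
  (3) Regressive Voicing Assimilation: no change — [yodugiv]
  (4) Geminate Reduction: no change — [yodugiv]
  (5) Velar Palatalization: [yodugiv] → [yoduziv]
/hukveh/:
  (1) Voicing Between Vowels: no change — [hukveh]
  (2) Vowel Lowering: no change — [hukveh]
  (3) Regressive Voicing Assimilation: [hukveh] → [hugveh]
  (4) Geminate Reduction: no change — [hugveh]
  (5) Velar Palatalization: no change — [hugveh]

[novedzud], [yoduziv], [hugveh]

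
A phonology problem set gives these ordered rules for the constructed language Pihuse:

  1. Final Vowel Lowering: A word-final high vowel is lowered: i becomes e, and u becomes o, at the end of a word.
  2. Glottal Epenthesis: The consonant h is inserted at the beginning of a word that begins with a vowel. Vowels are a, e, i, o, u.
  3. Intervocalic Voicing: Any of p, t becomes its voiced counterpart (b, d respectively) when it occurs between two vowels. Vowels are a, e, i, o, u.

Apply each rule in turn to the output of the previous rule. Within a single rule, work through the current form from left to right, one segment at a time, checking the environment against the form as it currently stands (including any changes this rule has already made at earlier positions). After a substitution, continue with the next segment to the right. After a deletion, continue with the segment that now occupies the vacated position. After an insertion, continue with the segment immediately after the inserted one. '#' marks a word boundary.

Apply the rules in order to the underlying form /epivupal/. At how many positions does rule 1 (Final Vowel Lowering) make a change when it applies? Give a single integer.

0

1 Final Vowel Lowering: no change — [epivupal]
2 Glottal Epenthesis: [epivupal] → [hepivupal]
3 Intervocalic Voicing: [hepivupal] → [hebivubal]
Rule 1 changed 0 position(s).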